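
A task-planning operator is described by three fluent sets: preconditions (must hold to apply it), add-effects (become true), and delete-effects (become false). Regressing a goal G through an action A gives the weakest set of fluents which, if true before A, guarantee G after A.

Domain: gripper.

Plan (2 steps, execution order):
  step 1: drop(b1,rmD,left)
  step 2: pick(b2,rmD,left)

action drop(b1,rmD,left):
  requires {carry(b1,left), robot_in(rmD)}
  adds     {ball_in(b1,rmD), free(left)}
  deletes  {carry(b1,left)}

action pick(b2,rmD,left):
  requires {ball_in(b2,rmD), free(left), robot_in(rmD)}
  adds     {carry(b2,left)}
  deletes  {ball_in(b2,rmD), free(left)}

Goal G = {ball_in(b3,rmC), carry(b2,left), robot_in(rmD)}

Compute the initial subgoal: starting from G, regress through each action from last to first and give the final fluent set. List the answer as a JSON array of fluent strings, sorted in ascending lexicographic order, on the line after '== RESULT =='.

Work backward from the goal:
  through step 2 (pick(b2,rmD,left)): drop {carry(b2,left)}, keep {ball_in(b3,rmC), robot_in(rmD)}, require {ball_in(b2,rmD), free(left), robot_in(rmD)}
    → {ball_in(b2,rmD), ball_in(b3,rmC), free(left), robot_in(rmD)}
  through step 1 (drop(b1,rmD,left)): drop {free(left)}, keep {ball_in(b2,rmD), ball_in(b3,rmC), robot_in(rmD)}, require {carry(b1,left), robot_in(rmD)}
    → {ball_in(b2,rmD), ball_in(b3,rmC), carry(b1,left), robot_in(rmD)}

== RESULT ==
["ball_in(b2,rmD)", "ball_in(b3,rmC)", "carry(b1,left)", "robot_in(rmD)"]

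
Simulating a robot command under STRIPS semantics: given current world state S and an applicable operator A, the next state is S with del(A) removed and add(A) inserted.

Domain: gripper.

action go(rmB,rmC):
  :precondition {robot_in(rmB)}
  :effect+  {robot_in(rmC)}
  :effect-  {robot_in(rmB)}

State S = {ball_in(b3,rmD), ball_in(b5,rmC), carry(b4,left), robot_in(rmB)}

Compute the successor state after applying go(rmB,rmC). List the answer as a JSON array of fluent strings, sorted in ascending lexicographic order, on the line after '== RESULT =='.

Compute (S \ del) ∪ add:
  pre ⊆ S: {robot_in(rmB)} ⊆ S  — applicable
  S \ del = {ball_in(b3,rmD), ball_in(b5,rmC), carry(b4,left)}
  ∪ add   = {ball_in(b3,rmD), ball_in(b5,rmC), carry(b4,left), robot_in(rmC)}

== RESULT ==
["ball_in(b3,rmD)", "ball_in(b5,rmC)", "carry(b4,left)", "robot_in(rmC)"]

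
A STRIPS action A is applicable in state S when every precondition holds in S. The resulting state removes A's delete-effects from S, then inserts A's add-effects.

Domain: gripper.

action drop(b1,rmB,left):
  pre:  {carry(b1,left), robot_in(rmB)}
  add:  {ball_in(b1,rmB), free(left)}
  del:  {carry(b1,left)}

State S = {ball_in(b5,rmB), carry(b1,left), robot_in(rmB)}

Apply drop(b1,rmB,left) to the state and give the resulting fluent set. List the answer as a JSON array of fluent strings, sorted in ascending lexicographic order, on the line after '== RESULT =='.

Compute (S \ del) ∪ add:
  pre ⊆ S: {carry(b1,left), robot_in(rmB)} ⊆ S  — applicable
  S \ del = {ball_in(b5,rmB), robot_in(rmB)}
  ∪ add   = {ball_in(b1,rmB), ball_in(b5,rmB), free(left), robot_in(rmB)}

== RESULT ==
["ball_in(b1,rmB)", "ball_in(b5,rmB)", "free(left)", "robot_in(rmB)"]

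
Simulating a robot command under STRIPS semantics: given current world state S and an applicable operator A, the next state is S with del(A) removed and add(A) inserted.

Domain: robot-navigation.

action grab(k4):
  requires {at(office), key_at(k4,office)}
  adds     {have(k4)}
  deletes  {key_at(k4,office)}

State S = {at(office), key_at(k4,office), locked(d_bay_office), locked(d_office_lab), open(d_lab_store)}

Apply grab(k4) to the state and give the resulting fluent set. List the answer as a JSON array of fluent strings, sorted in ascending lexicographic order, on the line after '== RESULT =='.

Compute (S \ del) ∪ add:
  pre ⊆ S: {at(office), key_at(k4,office)} ⊆ S  — applicable
  S \ del = {at(office), locked(d_bay_office), locked(d_office_lab), open(d_lab_store)}
  ∪ add   = {at(office), have(k4), locked(d_bay_office), locked(d_office_lab), open(d_lab_store)}

== RESULT ==
["at(office)", "have(k4)", "locked(d_bay_office)", "locked(d_office_lab)", "open(d_lab_store)"]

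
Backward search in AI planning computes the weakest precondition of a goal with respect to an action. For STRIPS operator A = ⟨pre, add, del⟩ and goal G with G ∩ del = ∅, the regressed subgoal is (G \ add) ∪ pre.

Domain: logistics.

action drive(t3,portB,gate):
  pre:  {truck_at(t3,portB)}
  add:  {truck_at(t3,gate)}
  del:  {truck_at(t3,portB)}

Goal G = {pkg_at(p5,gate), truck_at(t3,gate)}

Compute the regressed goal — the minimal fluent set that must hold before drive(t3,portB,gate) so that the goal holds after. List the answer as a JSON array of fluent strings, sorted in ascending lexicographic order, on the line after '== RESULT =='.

Regress:
  G ∩ del = {}  (empty — regression defined)
  G \ add = {pkg_at(p5,gate), truck_at(t3,gate)} \ {truck_at(t3,gate)} = {pkg_at(p5,gate)}
  ∪ pre   = {pkg_at(p5,gate)} ∪ {truck_at(t3,portB)}
          = {pkg_at(p5,gate), truck_at(t3,portB)}

== RESULT ==
["pkg_at(p5,gate)", "truck_at(t3,portB)"]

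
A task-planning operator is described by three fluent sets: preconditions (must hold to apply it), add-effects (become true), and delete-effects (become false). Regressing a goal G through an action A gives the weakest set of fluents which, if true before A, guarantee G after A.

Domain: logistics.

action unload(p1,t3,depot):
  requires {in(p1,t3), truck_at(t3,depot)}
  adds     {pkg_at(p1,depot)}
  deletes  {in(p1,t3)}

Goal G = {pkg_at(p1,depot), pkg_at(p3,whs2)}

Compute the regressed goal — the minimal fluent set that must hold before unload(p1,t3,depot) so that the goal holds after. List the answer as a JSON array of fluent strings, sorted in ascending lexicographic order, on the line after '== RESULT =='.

Regress:
  G ∩ del = {}  (empty — regression defined)
  G \ add = {pkg_at(p1,depot), pkg_at(p3,whs2)} \ {pkg_at(p1,depot)} = {pkg_at(p3,whs2)}
  ∪ pre   = {pkg_at(p3,whs2)} ∪ {in(p1,t3), truck_at(t3,depot)}
          = {in(p1,t3), pkg_at(p3,whs2), truck_at(t3,depot)}

== RESULT ==
["in(p1,t3)", "pkg_at(p3,whs2)", "truck_at(t3,depot)"]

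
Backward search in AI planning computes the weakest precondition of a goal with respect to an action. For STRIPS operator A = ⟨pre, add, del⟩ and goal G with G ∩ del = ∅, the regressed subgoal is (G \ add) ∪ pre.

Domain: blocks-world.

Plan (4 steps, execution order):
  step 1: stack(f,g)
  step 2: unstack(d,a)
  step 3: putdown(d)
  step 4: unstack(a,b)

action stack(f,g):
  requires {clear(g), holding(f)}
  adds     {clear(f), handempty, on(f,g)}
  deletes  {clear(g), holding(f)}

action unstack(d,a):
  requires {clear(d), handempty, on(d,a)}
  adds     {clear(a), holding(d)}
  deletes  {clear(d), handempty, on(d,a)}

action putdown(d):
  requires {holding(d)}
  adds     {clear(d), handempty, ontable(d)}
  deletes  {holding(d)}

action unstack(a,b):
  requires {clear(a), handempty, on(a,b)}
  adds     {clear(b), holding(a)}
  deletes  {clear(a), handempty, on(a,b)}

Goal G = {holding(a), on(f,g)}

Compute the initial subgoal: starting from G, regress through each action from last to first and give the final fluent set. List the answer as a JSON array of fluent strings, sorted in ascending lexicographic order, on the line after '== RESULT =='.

Regress step by step:
  through step 4 (unstack(a,b)): drop {holding(a)}, keep {on(f,g)}, require {clear(a), handempty, on(a,b)}
    → {clear(a), handempty, on(a,b), on(f,g)}
  through step 3 (putdown(d)): drop {handempty}, keep {clear(a), on(a,b), on(f,g)}, require {holding(d)}
    → {clear(a), holding(d), on(a,b), on(f,g)}
  through step 2 (unstack(d,a)): drop {clear(a), holding(d)}, keep {on(a,b), on(f,g)}, require {clear(d), handempty, on(d,a)}
    → {clear(d), handempty, on(a,b), on(d,a), on(f,g)}
  through step 1 (stack(f,g)): drop {handempty, on(f,g)}, keep {clear(d), on(a,b), on(d,a)}, require {clear(g), holding(f)}
    → {clear(d), clear(g), holding(f), on(a,b), on(d,a)}

== RESULT ==
["clear(d)", "clear(g)", "holding(f)", "on(a,b)", "on(d,a)"]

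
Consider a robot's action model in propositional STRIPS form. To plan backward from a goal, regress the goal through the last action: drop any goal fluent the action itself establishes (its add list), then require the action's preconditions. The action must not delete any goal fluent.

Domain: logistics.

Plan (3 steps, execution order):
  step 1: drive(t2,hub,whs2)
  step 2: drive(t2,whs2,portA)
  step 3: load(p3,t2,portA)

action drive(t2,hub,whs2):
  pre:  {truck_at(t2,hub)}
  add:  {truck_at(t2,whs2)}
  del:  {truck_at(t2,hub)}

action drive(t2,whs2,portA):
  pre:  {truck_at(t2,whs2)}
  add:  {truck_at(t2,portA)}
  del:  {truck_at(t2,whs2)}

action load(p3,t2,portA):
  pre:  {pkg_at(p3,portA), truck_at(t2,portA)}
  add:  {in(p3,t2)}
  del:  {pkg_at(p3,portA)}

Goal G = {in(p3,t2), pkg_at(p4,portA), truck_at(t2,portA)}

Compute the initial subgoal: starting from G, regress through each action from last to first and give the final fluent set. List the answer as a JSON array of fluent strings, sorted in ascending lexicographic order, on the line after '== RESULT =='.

Regress step by step:
  through step 3 (load(p3,t2,portA)): drop {in(p3,t2)}, keep {pkg_at(p4,portA), truck_at(t2,portA)}, require {pkg_at(p3,portA), truck_at(t2,portA)}
    → {pkg_at(p3,portA), pkg_at(p4,portA), truck_at(t2,portA)}
  through step 2 (drive(t2,whs2,portA)): drop {truck_at(t2,portA)}, keep {pkg_at(p3,portA), pkg_at(p4,portA)}, require {truck_at(t2,whs2)}
    → {pkg_at(p3,portA), pkg_at(p4,portA), truck_at(t2,whs2)}
  through step 1 (drive(t2,hub,whs2)): drop {truck_at(t2,whs2)}, keep {pkg_at(p3,portA), pkg_at(p4,portA)}, require {truck_at(t2,hub)}
    → {pkg_at(p3,portA), pkg_at(p4,portA), truck_at(t2,hub)}

== RESULT ==
["pkg_at(p3,portA)", "pkg_at(p4,portA)", "truck_at(t2,hub)"]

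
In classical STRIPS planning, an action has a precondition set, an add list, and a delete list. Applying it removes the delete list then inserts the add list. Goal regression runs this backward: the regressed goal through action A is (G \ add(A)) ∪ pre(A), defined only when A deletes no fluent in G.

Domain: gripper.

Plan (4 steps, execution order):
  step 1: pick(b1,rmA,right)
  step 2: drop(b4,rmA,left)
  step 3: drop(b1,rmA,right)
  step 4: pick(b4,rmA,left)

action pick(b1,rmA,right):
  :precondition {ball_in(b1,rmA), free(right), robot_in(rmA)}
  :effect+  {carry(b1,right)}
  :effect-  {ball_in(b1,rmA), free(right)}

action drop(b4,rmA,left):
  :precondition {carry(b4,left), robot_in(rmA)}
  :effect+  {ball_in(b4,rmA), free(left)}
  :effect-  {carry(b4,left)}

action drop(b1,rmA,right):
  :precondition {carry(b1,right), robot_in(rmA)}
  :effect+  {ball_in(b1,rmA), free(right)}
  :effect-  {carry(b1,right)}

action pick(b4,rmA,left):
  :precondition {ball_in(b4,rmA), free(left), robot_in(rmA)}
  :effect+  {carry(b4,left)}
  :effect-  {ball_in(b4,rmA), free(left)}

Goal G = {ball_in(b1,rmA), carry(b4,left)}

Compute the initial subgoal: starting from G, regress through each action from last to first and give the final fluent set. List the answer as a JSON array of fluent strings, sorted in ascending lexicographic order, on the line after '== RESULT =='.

Regress step by step:
  through step 4 (pick(b4,rmA,left)): drop {carry(b4,left)}, keep {ball_in(b1,rmA)}, require {ball_in(b4,rmA), free(left), robot_in(rmA)}
    → {ball_in(b1,rmA), ball_in(b4,rmA), free(left), robot_in(rmA)}
  through step 3 (drop(b1,rmA,right)): drop {ball_in(b1,rmA)}, keep {ball_in(b4,rmA), free(left), robot_in(rmA)}, require {carry(b1,right), robot_in(rmA)}
    → {ball_in(b4,rmA), carry(b1,right), free(left), robot_in(rmA)}
  through step 2 (drop(b4,rmA,left)): drop {ball_in(b4,rmA), free(left)}, keep {carry(b1,right), robot_in(rmA)}, require {carry(b4,left), robot_in(rmA)}
    → {carry(b1,right), carry(b4,left), robot_in(rmA)}
  through step 1 (pick(b1,rmA,right)): drop {carry(b1,right)}, keep {carry(b4,left), robot_in(rmA)}, require {ball_in(b1,rmA), free(right), robot_in(rmA)}
    → {ball_in(b1,rmA), carry(b4,left), free(right), robot_in(rmA)}

== RESULT ==
["ball_in(b1,rmA)", "carry(b4,left)", "free(right)", "robot_in(rmA)"]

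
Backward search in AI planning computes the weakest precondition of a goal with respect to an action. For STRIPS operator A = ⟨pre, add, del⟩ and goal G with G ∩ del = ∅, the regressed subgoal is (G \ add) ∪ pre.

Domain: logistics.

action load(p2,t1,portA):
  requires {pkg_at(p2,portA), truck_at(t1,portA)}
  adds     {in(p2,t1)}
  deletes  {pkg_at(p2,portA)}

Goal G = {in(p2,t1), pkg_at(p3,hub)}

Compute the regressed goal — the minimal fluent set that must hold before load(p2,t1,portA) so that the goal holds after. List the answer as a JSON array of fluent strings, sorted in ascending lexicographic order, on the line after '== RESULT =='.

Regress:
  G ∩ del = {}  (empty — regression defined)
  G \ add = {in(p2,t1), pkg_at(p3,hub)} \ {in(p2,t1)} = {pkg_at(p3,hub)}
  ∪ pre   = {pkg_at(p3,hub)} ∪ {pkg_at(p2,portA), truck_at(t1,portA)}
          = {pkg_at(p2,portA), pkg_at(p3,hub), truck_at(t1,portA)}

== RESULT ==
["pkg_at(p2,portA)", "pkg_at(p3,hub)", "truck_at(t1,portA)"]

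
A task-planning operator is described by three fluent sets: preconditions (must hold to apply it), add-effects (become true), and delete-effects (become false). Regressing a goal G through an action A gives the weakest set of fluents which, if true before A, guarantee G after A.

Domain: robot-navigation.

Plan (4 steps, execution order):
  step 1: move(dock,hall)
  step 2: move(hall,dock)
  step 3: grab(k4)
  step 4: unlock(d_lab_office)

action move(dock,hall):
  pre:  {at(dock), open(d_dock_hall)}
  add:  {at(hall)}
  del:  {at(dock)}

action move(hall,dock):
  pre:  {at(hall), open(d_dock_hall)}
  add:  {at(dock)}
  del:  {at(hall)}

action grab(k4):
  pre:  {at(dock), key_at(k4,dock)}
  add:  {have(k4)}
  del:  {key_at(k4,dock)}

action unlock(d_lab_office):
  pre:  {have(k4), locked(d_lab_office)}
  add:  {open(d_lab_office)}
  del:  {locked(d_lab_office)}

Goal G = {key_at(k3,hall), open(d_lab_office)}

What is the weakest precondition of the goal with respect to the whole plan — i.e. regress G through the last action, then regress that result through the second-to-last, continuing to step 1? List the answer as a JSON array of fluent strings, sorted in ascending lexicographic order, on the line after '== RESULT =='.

Work backward from the goal:
  through step 4 (unlock(d_lab_office)): drop {open(d_lab_office)}, keep {key_at(k3,hall)}, require {have(k4), locked(d_lab_office)}
    → {have(k4), key_at(k3,hall), locked(d_lab_office)}
  through step 3 (grab(k4)): drop {have(k4)}, keep {key_at(k3,hall), locked(d_lab_office)}, require {at(dock), key_at(k4,dock)}
    → {at(dock), key_at(k3,hall), key_at(k4,dock), locked(d_lab_office)}
  through step 2 (move(hall,dock)): drop {at(dock)}, keep {key_at(k3,hall), key_at(k4,dock), locked(d_lab_office)}, require {at(hall), open(d_dock_hall)}
    → {at(hall), key_at(k3,hall), key_at(k4,dock), locked(d_lab_office), open(d_dock_hall)}
  through step 1 (move(dock,hall)): drop {at(hall)}, keep {key_at(k3,hall), key_at(k4,dock), locked(d_lab_office), open(d_dock_hall)}, require {at(dock), open(d_dock_hall)}
    → {at(dock), key_at(k3,hall), key_at(k4,dock), locked(d_lab_office), open(d_dock_hall)}

== RESULT ==
["at(dock)", "key_at(k3,hall)", "key_at(k4,dock)", "locked(d_lab_office)", "open(d_dock_hall)"]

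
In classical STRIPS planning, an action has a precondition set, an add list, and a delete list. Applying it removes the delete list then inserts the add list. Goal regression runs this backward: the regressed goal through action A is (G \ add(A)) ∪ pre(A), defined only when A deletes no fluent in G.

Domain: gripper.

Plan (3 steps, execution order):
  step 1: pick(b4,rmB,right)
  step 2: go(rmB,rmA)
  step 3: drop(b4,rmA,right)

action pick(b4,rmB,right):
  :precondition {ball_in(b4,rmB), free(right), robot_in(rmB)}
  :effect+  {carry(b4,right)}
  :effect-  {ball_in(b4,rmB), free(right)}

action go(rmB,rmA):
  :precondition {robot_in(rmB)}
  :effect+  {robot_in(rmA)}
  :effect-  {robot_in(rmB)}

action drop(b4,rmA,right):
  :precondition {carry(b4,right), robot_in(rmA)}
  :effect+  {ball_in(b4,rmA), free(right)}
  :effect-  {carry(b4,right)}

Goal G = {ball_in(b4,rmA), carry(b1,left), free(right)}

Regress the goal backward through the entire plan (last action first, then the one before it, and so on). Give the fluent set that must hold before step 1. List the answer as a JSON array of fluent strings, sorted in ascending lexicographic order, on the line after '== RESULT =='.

Work backward from the goal:
  through step 3 (drop(b4,rmA,right)): drop {ball_in(b4,rmA), free(right)}, keep {carry(b1,left)}, require {carry(b4,right), robot_in(rmA)}
    → {carry(b1,left), carry(b4,right), robot_in(rmA)}
  through step 2 (go(rmB,rmA)): drop {robot_in(rmA)}, keep {carry(b1,left), carry(b4,right)}, require {robot_in(rmB)}
    → {carry(b1,left), carry(b4,right), robot_in(rmB)}
  through step 1 (pick(b4,rmB,right)): drop {carry(b4,right)}, keep {carry(b1,left), robot_in(rmB)}, require {ball_in(b4,rmB), free(right), robot_in(rmB)}
    → {ball_in(b4,rmB), carry(b1,left), free(right), robot_in(rmB)}

== RESULT ==
["ball_in(b4,rmB)", "carry(b1,left)", "free(right)", "robot_in(rmB)"]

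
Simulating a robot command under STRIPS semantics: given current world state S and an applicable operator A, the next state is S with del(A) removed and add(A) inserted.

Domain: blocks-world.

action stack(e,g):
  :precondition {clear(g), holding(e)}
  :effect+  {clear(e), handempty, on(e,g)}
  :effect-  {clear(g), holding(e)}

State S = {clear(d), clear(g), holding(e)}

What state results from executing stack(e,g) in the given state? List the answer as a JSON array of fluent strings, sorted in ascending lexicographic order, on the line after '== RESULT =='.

Progress:
  pre ⊆ S: {clear(g), holding(e)} ⊆ S  — applicable
  S \ del = {clear(d)}
  ∪ add   = {clear(d), clear(e), handempty, on(e,g)}

== RESULT ==
["clear(d)", "clear(e)", "handempty", "on(e,g)"]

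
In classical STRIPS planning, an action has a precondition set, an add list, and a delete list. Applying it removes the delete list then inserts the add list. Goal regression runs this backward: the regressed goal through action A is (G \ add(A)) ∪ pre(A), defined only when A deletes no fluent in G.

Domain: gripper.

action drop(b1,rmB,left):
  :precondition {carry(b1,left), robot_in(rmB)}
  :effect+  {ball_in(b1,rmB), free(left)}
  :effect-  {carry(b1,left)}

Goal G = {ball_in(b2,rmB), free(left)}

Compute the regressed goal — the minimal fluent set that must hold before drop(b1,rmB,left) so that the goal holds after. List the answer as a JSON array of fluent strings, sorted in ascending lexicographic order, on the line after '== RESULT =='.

Regress:
  G ∩ del = {}  (empty — regression defined)
  G \ add = {ball_in(b2,rmB), free(left)} \ {ball_in(b1,rmB), free(left)} = {ball_in(b2,rmB)}
  ∪ pre   = {ball_in(b2,rmB)} ∪ {carry(b1,left), robot_in(rmB)}
          = {ball_in(b2,rmB), carry(b1,left), robot_in(rmB)}

== RESULT ==
["ball_in(b2,rmB)", "carry(b1,left)", "robot_in(rmB)"]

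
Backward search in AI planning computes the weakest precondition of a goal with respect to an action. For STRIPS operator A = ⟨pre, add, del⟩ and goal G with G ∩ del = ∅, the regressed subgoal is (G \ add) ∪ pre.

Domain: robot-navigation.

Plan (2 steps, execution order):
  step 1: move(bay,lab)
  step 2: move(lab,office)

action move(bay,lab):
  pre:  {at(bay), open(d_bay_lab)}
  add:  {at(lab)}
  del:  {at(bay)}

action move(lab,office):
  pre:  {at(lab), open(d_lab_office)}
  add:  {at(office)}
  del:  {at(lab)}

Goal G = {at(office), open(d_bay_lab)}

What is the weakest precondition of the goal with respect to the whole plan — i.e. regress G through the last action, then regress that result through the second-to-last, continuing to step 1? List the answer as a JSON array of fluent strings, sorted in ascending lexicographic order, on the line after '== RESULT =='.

Work backward from the goal:
  through step 2 (move(lab,office)): drop {at(office)}, keep {open(d_bay_lab)}, require {at(lab), open(d_lab_office)}
    → {at(lab), open(d_bay_lab), open(d_lab_office)}
  through step 1 (move(bay,lab)): drop {at(lab)}, keep {open(d_bay_lab), open(d_lab_office)}, require {at(bay), open(d_bay_lab)}
    → {at(bay), open(d_bay_lab), open(d_lab_office)}

== RESULT ==
["at(bay)", "open(d_bay_lab)", "open(d_lab_office)"]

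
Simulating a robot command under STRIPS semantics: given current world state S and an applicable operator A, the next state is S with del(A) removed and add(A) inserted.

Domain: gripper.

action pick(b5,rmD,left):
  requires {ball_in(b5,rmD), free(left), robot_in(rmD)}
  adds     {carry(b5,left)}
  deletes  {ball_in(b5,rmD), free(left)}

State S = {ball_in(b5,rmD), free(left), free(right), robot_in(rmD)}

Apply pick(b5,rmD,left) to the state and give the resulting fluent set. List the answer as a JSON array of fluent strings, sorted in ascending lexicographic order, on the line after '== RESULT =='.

Progress:
  pre ⊆ S: {ball_in(b5,rmD), free(left), robot_in(rmD)} ⊆ S  — applicable
  S \ del = {free(right), robot_in(rmD)}
  ∪ add   = {carry(b5,left), free(right), robot_in(rmD)}

== RESULT ==
["carry(b5,left)", "free(right)", "robot_in(rmD)"]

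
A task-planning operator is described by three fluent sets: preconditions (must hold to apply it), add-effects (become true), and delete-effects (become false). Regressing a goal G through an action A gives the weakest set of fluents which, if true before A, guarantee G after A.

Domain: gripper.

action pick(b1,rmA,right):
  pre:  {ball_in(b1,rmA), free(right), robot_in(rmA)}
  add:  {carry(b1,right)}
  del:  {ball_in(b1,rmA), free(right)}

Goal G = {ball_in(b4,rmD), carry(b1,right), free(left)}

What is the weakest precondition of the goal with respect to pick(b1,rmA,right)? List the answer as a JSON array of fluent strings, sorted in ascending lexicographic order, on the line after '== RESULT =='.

Regress:
  G ∩ del = {}  (empty — regression defined)
  G \ add = {ball_in(b4,rmD), carry(b1,right), free(left)} \ {carry(b1,right)} = {ball_in(b4,rmD), free(left)}
  ∪ pre   = {ball_in(b4,rmD), free(left)} ∪ {ball_in(b1,rmA), free(right), robot_in(rmA)}
          = {ball_in(b1,rmA), ball_in(b4,rmD), free(left), free(right), robot_in(rmA)}

== RESULT ==
["ball_in(b1,rmA)", "ball_in(b4,rmD)", "free(left)", "free(right)", "robot_in(rmA)"]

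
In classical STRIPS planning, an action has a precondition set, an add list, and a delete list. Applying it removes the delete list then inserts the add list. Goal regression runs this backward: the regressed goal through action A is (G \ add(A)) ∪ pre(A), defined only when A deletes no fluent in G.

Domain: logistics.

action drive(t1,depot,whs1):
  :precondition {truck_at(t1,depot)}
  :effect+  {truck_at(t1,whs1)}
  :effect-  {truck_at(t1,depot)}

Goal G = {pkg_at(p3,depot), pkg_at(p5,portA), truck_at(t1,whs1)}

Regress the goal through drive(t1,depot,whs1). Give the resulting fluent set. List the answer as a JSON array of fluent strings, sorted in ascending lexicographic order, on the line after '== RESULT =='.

Compute (G \ add) ∪ pre:
  G ∩ del = {}  (empty — regression defined)
  G \ add = {pkg_at(p3,depot), pkg_at(p5,portA), truck_at(t1,whs1)} \ {truck_at(t1,whs1)} = {pkg_at(p3,depot), pkg_at(p5,portA)}
  ∪ pre   = {pkg_at(p3,depot), pkg_at(p5,portA)} ∪ {truck_at(t1,depot)}
          = {pkg_at(p3,depot), pkg_at(p5,portA), truck_at(t1,depot)}

== RESULT ==
["pkg_at(p3,depot)", "pkg_at(p5,portA)", "truck_at(t1,depot)"]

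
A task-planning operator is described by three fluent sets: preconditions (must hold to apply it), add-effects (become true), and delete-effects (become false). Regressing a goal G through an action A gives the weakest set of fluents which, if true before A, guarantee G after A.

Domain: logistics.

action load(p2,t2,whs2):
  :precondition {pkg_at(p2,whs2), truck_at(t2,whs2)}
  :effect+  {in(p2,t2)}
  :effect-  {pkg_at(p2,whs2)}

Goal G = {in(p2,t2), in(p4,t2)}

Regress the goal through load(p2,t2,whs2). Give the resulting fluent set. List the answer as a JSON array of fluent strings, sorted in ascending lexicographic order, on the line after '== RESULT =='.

Compute (G \ add) ∪ pre:
  G ∩ del = {}  (empty — regression defined)
  G \ add = {in(p2,t2), in(p4,t2)} \ {in(p2,t2)} = {in(p4,t2)}
  ∪ pre   = {in(p4,t2)} ∪ {pkg_at(p2,whs2), truck_at(t2,whs2)}
          = {in(p4,t2), pkg_at(p2,whs2), truck_at(t2,whs2)}

== RESULT ==
["in(p4,t2)", "pkg_at(p2,whs2)", "truck_at(t2,whs2)"]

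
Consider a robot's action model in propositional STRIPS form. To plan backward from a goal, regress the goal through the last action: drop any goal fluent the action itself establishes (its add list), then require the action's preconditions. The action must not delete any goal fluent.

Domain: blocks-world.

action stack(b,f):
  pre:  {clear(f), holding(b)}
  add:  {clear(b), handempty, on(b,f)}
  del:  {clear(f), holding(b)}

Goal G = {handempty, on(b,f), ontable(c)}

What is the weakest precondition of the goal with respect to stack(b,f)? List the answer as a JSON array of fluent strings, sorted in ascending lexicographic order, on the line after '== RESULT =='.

Compute (G \ add) ∪ pre:
  G ∩ del = {}  (empty — regression defined)
  G \ add = {handempty, on(b,f), ontable(c)} \ {clear(b), handempty, on(b,f)} = {ontable(c)}
  ∪ pre   = {ontable(c)} ∪ {clear(f), holding(b)}
          = {clear(f), holding(b), ontable(c)}

== RESULT ==
["clear(f)", "holding(b)", "ontable(c)"]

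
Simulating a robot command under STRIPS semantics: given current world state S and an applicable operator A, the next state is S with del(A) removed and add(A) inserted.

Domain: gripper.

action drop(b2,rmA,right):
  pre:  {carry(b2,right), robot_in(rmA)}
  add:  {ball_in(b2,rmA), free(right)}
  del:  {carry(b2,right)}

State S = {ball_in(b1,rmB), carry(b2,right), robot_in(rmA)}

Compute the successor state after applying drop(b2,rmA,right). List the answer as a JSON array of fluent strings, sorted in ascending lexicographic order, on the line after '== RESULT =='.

Progress:
  pre ⊆ S: {carry(b2,right), robot_in(rmA)} ⊆ S  — applicable
  S \ del = {ball_in(b1,rmB), robot_in(rmA)}
  ∪ add   = {ball_in(b1,rmB), ball_in(b2,rmA), free(right), robot_in(rmA)}

== RESULT ==
["ball_in(b1,rmB)", "ball_in(b2,rmA)", "free(right)", "robot_in(rmA)"]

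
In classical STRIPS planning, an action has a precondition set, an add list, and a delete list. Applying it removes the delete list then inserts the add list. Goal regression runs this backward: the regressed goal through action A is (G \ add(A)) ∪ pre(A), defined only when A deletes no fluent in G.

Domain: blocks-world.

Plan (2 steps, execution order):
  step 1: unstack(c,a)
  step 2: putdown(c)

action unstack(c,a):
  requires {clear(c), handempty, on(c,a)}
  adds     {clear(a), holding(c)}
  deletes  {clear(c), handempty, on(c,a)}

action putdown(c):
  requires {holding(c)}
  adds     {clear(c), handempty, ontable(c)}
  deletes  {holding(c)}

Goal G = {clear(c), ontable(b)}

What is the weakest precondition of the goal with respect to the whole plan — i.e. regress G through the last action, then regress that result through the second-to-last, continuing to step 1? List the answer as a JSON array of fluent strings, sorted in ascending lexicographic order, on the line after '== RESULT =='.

Work backward from the goal:
  through step 2 (putdown(c)): drop {clear(c)}, keep {ontable(b)}, require {holding(c)}
    → {holding(c), ontable(b)}
  through step 1 (unstack(c,a)): drop {holding(c)}, keep {ontable(b)}, require {clear(c), handempty, on(c,a)}
    → {clear(c), handempty, on(c,a), ontable(b)}

== RESULT ==
["clear(c)", "handempty", "on(c,a)", "ontable(b)"]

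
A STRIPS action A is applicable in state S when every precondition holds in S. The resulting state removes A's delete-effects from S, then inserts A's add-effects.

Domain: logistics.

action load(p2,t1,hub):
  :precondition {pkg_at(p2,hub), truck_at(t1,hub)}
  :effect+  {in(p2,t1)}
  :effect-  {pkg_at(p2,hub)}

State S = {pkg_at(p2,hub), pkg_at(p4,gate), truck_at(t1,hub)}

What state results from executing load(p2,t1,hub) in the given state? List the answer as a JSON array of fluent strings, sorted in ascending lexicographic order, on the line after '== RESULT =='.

Compute (S \ del) ∪ add:
  pre ⊆ S: {pkg_at(p2,hub), truck_at(t1,hub)} ⊆ S  — applicable
  S \ del = {pkg_at(p4,gate), truck_at(t1,hub)}
  ∪ add   = {in(p2,t1), pkg_at(p4,gate), truck_at(t1,hub)}

== RESULT ==
["in(p2,t1)", "pkg_at(p4,gate)", "truck_at(t1,hub)"]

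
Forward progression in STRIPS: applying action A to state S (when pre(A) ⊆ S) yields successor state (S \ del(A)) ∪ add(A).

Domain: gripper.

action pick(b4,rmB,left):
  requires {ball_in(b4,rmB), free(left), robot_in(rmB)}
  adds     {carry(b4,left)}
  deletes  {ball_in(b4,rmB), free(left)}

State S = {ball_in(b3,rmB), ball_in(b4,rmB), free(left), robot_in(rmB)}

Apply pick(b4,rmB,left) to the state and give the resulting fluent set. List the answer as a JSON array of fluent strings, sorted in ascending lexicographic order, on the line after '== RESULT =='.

Progress:
  pre ⊆ S: {ball_in(b4,rmB), free(left), robot_in(rmB)} ⊆ S  — applicable
  S \ del = {ball_in(b3,rmB), robot_in(rmB)}
  ∪ add   = {ball_in(b3,rmB), carry(b4,left), robot_in(rmB)}

== RESULT ==
["ball_in(b3,rmB)", "carry(b4,left)", "robot_in(rmB)"]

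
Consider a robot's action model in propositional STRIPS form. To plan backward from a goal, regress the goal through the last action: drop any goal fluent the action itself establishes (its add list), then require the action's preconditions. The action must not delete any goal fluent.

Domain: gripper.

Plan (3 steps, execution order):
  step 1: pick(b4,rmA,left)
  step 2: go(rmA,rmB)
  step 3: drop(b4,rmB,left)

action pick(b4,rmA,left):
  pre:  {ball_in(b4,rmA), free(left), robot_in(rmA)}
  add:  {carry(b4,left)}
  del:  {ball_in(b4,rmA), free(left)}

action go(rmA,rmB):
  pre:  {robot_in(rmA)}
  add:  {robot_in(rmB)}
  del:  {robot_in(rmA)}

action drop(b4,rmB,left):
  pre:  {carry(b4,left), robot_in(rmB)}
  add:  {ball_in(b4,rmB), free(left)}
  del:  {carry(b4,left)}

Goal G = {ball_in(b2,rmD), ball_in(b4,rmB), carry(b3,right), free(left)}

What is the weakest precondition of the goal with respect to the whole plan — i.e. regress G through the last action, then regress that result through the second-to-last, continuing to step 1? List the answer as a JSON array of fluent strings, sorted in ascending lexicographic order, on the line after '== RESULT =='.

Work backward from the goal:
  through step 3 (drop(b4,rmB,left)): drop {ball_in(b4,rmB), free(left)}, keep {ball_in(b2,rmD), carry(b3,right)}, require {carry(b4,left), robot_in(rmB)}
    → {ball_in(b2,rmD), carry(b3,right), carry(b4,left), robot_in(rmB)}
  through step 2 (go(rmA,rmB)): drop {robot_in(rmB)}, keep {ball_in(b2,rmD), carry(b3,right), carry(b4,left)}, require {robot_in(rmA)}
    → {ball_in(b2,rmD), carry(b3,right), carry(b4,left), robot_in(rmA)}
  through step 1 (pick(b4,rmA,left)): drop {carry(b4,left)}, keep {ball_in(b2,rmD), carry(b3,right), robot_in(rmA)}, require {ball_in(b4,rmA), free(left), robot_in(rmA)}
    → {ball_in(b2,rmD), ball_in(b4,rmA), carry(b3,right), free(left), robot_in(rmA)}

== RESULT ==
["ball_in(b2,rmD)", "ball_in(b4,rmA)", "carry(b3,right)", "free(left)", "robot_in(rmA)"]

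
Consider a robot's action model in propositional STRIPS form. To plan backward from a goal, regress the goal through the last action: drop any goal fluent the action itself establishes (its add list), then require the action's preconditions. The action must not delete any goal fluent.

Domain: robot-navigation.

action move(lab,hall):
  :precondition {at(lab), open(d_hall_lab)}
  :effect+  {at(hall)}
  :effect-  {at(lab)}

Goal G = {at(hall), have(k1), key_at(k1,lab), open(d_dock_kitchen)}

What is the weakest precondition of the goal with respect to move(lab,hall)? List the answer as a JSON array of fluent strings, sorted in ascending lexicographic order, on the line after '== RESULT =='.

Compute (G \ add) ∪ pre:
  G ∩ del = {}  (empty — regression defined)
  G \ add = {at(hall), have(k1), key_at(k1,lab), open(d_dock_kitchen)} \ {at(hall)} = {have(k1), key_at(k1,lab), open(d_dock_kitchen)}
  ∪ pre   = {have(k1), key_at(k1,lab), open(d_dock_kitchen)} ∪ {at(lab), open(d_hall_lab)}
          = {at(lab), have(k1), key_at(k1,lab), open(d_dock_kitchen), open(d_hall_lab)}

== RESULT ==
["at(lab)", "have(k1)", "key_at(k1,lab)", "open(d_dock_kitchen)", "open(d_hall_lab)"]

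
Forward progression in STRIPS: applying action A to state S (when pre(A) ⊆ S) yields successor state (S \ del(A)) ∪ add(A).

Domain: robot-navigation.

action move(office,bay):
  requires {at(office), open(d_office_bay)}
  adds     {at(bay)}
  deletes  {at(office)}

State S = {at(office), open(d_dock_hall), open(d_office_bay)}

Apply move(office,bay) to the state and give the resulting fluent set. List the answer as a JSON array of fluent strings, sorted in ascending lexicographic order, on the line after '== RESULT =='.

Progress:
  pre ⊆ S: {at(office), open(d_office_bay)} ⊆ S  — applicable
  S \ del = {open(d_dock_hall), open(d_office_bay)}
  ∪ add   = {at(bay), open(d_dock_hall), open(d_office_bay)}

== RESULT ==
["at(bay)", "open(d_dock_hall)", "open(d_office_bay)"]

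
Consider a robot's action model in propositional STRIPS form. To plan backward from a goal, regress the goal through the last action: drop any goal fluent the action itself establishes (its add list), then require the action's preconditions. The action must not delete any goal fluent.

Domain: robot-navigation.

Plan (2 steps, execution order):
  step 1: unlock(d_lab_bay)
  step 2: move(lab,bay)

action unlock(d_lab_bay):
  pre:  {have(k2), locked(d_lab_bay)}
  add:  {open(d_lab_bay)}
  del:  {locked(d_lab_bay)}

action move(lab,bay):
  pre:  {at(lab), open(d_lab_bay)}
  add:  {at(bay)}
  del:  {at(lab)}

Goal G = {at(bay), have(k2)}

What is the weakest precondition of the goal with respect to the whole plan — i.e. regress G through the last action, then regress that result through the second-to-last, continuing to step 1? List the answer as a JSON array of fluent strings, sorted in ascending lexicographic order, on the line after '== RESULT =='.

Work backward from the goal:
  through step 2 (move(lab,bay)): drop {at(bay)}, keep {have(k2)}, require {at(lab), open(d_lab_bay)}
    → {at(lab), have(k2), open(d_lab_bay)}
  through step 1 (unlock(d_lab_bay)): drop {open(d_lab_bay)}, keep {at(lab), have(k2)}, require {have(k2), locked(d_lab_bay)}
    → {at(lab), have(k2), locked(d_lab_bay)}

== RESULT ==
["at(lab)", "have(k2)", "locked(d_lab_bay)"]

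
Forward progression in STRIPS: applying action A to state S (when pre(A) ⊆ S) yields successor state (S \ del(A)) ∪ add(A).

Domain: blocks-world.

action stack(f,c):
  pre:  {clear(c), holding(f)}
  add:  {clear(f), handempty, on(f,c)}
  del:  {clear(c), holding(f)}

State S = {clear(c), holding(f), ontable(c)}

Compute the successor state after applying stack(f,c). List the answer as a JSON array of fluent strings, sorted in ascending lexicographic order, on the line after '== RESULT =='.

Progress:
  pre ⊆ S: {clear(c), holding(f)} ⊆ S  — applicable
  S \ del = {ontable(c)}
  ∪ add   = {clear(f), handempty, on(f,c), ontable(c)}

== RESULT ==
["clear(f)", "handempty", "on(f,c)", "ontable(c)"]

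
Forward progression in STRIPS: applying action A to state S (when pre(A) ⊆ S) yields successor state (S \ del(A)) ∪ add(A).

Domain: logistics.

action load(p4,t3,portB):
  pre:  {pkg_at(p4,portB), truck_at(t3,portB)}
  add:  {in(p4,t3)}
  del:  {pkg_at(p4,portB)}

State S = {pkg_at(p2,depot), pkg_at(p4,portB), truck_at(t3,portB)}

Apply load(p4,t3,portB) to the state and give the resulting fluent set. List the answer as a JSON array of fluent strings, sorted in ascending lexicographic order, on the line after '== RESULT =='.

Progress:
  pre ⊆ S: {pkg_at(p4,portB), truck_at(t3,portB)} ⊆ S  — applicable
  S \ del = {pkg_at(p2,depot), truck_at(t3,portB)}
  ∪ add   = {in(p4,t3), pkg_at(p2,depot), truck_at(t3,portB)}

== RESULT ==
["in(p4,t3)", "pkg_at(p2,depot)", "truck_at(t3,portB)"]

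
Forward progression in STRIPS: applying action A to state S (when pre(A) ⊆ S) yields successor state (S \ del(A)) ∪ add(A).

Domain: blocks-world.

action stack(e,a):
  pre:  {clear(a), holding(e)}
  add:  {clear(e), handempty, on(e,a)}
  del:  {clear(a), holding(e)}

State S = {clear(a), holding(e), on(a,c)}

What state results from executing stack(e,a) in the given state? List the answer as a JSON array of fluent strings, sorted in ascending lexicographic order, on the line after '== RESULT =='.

Progress:
  pre ⊆ S: {clear(a), holding(e)} ⊆ S  — applicable
  S \ del = {on(a,c)}
  ∪ add   = {clear(e), handempty, on(a,c), on(e,a)}

== RESULT ==
["clear(e)", "handempty", "on(a,c)", "on(e,a)"]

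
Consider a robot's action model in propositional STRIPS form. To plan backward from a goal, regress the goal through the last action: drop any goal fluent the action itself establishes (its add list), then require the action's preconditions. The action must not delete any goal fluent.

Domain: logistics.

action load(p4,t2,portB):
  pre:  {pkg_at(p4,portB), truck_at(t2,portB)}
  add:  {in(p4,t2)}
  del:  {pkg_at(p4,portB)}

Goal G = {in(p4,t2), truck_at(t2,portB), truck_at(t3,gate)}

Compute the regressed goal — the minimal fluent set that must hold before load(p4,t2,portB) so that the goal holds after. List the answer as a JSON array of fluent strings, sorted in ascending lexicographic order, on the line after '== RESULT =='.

Regress:
  G ∩ del = {}  (empty — regression defined)
  G \ add = {in(p4,t2), truck_at(t2,portB), truck_at(t3,gate)} \ {in(p4,t2)} = {truck_at(t2,portB), truck_at(t3,gate)}
  ∪ pre   = {truck_at(t2,portB), truck_at(t3,gate)} ∪ {pkg_at(p4,portB), truck_at(t2,portB)}
          = {pkg_at(p4,portB), truck_at(t2,portB), truck_at(t3,gate)}

== RESULT ==
["pkg_at(p4,portB)", "truck_at(t2,portB)", "truck_at(t3,gate)"]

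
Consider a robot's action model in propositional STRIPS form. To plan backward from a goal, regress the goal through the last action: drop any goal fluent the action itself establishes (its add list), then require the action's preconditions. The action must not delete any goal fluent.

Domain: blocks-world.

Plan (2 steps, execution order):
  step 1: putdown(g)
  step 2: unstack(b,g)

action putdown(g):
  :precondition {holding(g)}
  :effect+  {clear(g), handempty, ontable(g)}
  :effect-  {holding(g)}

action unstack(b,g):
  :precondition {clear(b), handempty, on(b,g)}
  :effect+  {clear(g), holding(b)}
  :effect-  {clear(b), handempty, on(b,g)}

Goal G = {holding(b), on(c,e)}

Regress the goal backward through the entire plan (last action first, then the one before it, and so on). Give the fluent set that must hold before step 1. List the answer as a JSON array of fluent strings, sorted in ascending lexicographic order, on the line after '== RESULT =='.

Regress step by step:
  through step 2 (unstack(b,g)): drop {holding(b)}, keep {on(c,e)}, require {clear(b), handempty, on(b,g)}
    → {clear(b), handempty, on(b,g), on(c,e)}
  through step 1 (putdown(g)): drop {handempty}, keep {clear(b), on(b,g), on(c,e)}, require {holding(g)}
    → {clear(b), holding(g), on(b,g), on(c,e)}

== RESULT ==
["clear(b)", "holding(g)", "on(b,g)", "on(c,e)"]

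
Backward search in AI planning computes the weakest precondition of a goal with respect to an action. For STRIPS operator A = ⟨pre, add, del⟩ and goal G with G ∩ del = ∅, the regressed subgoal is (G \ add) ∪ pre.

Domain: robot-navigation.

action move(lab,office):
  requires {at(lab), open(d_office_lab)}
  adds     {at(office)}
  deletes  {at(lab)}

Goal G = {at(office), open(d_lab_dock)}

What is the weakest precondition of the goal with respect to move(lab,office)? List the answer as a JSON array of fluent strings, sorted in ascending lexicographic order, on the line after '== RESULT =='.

Compute (G \ add) ∪ pre:
  G ∩ del = {}  (empty — regression defined)
  G \ add = {at(office), open(d_lab_dock)} \ {at(office)} = {open(d_lab_dock)}
  ∪ pre   = {open(d_lab_dock)} ∪ {at(lab), open(d_office_lab)}
          = {at(lab), open(d_lab_dock), open(d_office_lab)}

== RESULT ==
["at(lab)", "open(d_lab_dock)", "open(d_office_lab)"]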